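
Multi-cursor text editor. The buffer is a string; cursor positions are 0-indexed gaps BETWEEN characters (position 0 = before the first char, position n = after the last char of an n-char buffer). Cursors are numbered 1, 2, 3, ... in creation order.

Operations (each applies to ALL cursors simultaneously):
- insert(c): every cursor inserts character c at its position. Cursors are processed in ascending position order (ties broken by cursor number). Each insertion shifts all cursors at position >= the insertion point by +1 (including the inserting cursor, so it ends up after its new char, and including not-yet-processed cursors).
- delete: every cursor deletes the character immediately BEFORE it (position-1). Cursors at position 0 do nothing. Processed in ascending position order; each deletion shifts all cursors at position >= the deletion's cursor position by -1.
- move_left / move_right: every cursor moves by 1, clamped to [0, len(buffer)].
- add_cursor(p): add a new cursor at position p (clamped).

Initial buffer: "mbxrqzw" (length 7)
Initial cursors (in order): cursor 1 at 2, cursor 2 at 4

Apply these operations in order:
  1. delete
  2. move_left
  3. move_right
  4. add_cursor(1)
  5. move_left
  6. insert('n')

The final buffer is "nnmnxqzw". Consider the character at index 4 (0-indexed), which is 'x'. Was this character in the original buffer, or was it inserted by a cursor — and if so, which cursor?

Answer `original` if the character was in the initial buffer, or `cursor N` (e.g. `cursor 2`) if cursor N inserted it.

Answer: original

Derivation:
After op 1 (delete): buffer="mxqzw" (len 5), cursors c1@1 c2@2, authorship .....
After op 2 (move_left): buffer="mxqzw" (len 5), cursors c1@0 c2@1, authorship .....
After op 3 (move_right): buffer="mxqzw" (len 5), cursors c1@1 c2@2, authorship .....
After op 4 (add_cursor(1)): buffer="mxqzw" (len 5), cursors c1@1 c3@1 c2@2, authorship .....
After op 5 (move_left): buffer="mxqzw" (len 5), cursors c1@0 c3@0 c2@1, authorship .....
After op 6 (insert('n')): buffer="nnmnxqzw" (len 8), cursors c1@2 c3@2 c2@4, authorship 13.2....
Authorship (.=original, N=cursor N): 1 3 . 2 . . . .
Index 4: author = original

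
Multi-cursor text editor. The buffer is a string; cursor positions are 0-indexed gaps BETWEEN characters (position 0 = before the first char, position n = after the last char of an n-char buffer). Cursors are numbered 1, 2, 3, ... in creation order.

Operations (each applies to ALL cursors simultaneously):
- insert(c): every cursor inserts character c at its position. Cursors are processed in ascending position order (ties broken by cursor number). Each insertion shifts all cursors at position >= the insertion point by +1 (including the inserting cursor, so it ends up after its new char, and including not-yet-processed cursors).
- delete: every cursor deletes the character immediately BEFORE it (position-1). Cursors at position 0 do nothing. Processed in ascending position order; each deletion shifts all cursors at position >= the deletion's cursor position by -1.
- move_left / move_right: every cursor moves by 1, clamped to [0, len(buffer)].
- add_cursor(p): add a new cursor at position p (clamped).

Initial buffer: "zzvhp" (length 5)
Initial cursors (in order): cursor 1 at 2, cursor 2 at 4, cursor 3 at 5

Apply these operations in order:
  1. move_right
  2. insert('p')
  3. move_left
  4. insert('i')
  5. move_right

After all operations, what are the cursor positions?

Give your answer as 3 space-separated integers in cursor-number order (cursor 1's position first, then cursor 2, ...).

Answer: 5 11 11

Derivation:
After op 1 (move_right): buffer="zzvhp" (len 5), cursors c1@3 c2@5 c3@5, authorship .....
After op 2 (insert('p')): buffer="zzvphppp" (len 8), cursors c1@4 c2@8 c3@8, authorship ...1..23
After op 3 (move_left): buffer="zzvphppp" (len 8), cursors c1@3 c2@7 c3@7, authorship ...1..23
After op 4 (insert('i')): buffer="zzviphppiip" (len 11), cursors c1@4 c2@10 c3@10, authorship ...11..2233
After op 5 (move_right): buffer="zzviphppiip" (len 11), cursors c1@5 c2@11 c3@11, authorship ...11..2233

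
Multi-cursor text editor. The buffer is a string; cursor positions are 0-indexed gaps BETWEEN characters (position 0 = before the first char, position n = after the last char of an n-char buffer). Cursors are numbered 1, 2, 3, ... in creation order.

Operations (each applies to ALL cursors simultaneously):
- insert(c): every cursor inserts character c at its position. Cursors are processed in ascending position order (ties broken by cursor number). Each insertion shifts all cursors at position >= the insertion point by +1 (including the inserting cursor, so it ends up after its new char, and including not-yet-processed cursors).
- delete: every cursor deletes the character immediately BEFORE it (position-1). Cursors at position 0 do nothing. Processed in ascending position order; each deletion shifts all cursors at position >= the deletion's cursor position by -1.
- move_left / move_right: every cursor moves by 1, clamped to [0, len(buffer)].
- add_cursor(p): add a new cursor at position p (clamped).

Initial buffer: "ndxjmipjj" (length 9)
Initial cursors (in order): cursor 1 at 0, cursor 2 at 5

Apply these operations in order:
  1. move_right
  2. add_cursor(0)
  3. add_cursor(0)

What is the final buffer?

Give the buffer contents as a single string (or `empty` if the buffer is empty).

After op 1 (move_right): buffer="ndxjmipjj" (len 9), cursors c1@1 c2@6, authorship .........
After op 2 (add_cursor(0)): buffer="ndxjmipjj" (len 9), cursors c3@0 c1@1 c2@6, authorship .........
After op 3 (add_cursor(0)): buffer="ndxjmipjj" (len 9), cursors c3@0 c4@0 c1@1 c2@6, authorship .........

Answer: ndxjmipjj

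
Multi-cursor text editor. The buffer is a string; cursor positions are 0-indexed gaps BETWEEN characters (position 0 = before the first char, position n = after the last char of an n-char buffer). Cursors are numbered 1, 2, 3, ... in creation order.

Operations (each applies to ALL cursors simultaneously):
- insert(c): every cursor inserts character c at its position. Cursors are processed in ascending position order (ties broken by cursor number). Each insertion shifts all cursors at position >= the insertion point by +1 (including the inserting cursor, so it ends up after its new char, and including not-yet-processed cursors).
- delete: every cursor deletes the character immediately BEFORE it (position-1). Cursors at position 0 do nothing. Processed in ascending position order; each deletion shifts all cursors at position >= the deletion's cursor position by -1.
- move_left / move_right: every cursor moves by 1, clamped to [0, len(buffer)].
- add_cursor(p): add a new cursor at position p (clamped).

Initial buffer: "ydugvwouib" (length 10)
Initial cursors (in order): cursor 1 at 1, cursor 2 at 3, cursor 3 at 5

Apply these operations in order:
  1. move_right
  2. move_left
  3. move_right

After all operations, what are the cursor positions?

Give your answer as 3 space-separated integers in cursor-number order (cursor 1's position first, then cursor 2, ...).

After op 1 (move_right): buffer="ydugvwouib" (len 10), cursors c1@2 c2@4 c3@6, authorship ..........
After op 2 (move_left): buffer="ydugvwouib" (len 10), cursors c1@1 c2@3 c3@5, authorship ..........
After op 3 (move_right): buffer="ydugvwouib" (len 10), cursors c1@2 c2@4 c3@6, authorship ..........

Answer: 2 4 6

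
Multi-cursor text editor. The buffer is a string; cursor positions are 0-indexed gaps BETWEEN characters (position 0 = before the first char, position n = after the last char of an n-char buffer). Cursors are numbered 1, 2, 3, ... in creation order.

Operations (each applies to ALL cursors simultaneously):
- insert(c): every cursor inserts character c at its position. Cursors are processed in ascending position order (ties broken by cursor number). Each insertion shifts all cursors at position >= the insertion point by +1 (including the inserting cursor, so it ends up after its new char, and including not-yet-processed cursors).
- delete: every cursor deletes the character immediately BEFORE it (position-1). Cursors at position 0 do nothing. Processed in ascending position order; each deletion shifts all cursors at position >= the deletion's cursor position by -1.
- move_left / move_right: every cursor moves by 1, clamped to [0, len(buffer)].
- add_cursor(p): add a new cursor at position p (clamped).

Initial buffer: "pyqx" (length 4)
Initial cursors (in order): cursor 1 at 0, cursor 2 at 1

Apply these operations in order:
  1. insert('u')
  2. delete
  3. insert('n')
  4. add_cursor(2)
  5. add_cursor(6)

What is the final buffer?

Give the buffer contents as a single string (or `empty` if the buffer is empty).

After op 1 (insert('u')): buffer="upuyqx" (len 6), cursors c1@1 c2@3, authorship 1.2...
After op 2 (delete): buffer="pyqx" (len 4), cursors c1@0 c2@1, authorship ....
After op 3 (insert('n')): buffer="npnyqx" (len 6), cursors c1@1 c2@3, authorship 1.2...
After op 4 (add_cursor(2)): buffer="npnyqx" (len 6), cursors c1@1 c3@2 c2@3, authorship 1.2...
After op 5 (add_cursor(6)): buffer="npnyqx" (len 6), cursors c1@1 c3@2 c2@3 c4@6, authorship 1.2...

Answer: npnyqx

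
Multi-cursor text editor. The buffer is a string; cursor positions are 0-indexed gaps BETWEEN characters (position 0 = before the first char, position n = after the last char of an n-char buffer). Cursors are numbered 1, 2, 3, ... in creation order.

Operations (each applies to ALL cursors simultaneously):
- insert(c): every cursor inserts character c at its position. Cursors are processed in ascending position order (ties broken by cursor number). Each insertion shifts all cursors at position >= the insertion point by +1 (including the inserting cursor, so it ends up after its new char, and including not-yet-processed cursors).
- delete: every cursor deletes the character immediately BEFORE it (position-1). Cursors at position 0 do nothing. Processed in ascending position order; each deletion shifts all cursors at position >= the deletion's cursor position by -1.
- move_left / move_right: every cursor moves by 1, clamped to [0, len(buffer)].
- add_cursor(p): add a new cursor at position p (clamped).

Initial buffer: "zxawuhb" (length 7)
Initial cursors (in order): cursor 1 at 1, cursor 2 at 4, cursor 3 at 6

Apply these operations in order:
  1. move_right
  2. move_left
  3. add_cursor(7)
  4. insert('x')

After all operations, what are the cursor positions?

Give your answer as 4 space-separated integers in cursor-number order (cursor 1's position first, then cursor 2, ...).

After op 1 (move_right): buffer="zxawuhb" (len 7), cursors c1@2 c2@5 c3@7, authorship .......
After op 2 (move_left): buffer="zxawuhb" (len 7), cursors c1@1 c2@4 c3@6, authorship .......
After op 3 (add_cursor(7)): buffer="zxawuhb" (len 7), cursors c1@1 c2@4 c3@6 c4@7, authorship .......
After op 4 (insert('x')): buffer="zxxawxuhxbx" (len 11), cursors c1@2 c2@6 c3@9 c4@11, authorship .1...2..3.4

Answer: 2 6 9 11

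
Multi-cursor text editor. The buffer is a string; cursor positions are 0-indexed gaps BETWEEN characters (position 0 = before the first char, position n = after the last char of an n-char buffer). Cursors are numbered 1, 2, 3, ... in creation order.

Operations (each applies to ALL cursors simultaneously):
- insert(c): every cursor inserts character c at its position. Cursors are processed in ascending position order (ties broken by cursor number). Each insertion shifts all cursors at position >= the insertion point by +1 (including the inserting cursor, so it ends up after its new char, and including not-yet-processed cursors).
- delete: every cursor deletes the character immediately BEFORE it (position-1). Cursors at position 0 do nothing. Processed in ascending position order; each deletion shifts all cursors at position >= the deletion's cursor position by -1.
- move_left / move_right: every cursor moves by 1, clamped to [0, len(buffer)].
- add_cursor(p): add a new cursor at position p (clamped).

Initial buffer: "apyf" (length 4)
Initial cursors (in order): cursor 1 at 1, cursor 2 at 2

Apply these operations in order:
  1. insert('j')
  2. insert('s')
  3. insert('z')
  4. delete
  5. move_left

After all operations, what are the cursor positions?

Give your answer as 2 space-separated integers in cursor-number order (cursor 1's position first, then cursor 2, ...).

After op 1 (insert('j')): buffer="ajpjyf" (len 6), cursors c1@2 c2@4, authorship .1.2..
After op 2 (insert('s')): buffer="ajspjsyf" (len 8), cursors c1@3 c2@6, authorship .11.22..
After op 3 (insert('z')): buffer="ajszpjszyf" (len 10), cursors c1@4 c2@8, authorship .111.222..
After op 4 (delete): buffer="ajspjsyf" (len 8), cursors c1@3 c2@6, authorship .11.22..
After op 5 (move_left): buffer="ajspjsyf" (len 8), cursors c1@2 c2@5, authorship .11.22..

Answer: 2 5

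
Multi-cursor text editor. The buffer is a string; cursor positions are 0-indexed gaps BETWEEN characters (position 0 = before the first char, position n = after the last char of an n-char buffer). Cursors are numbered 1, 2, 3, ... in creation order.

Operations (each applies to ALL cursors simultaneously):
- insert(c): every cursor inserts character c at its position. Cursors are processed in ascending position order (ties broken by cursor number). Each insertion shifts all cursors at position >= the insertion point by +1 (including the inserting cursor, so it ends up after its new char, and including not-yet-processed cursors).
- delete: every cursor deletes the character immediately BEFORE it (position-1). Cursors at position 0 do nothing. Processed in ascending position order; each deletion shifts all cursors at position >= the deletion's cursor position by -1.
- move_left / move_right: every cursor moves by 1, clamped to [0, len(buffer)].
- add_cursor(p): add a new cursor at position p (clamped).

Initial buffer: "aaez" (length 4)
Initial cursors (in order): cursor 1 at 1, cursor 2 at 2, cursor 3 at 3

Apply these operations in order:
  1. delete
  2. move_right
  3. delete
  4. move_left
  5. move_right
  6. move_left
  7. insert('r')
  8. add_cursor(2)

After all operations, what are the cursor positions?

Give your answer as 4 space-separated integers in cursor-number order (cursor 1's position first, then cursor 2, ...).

Answer: 3 3 3 2

Derivation:
After op 1 (delete): buffer="z" (len 1), cursors c1@0 c2@0 c3@0, authorship .
After op 2 (move_right): buffer="z" (len 1), cursors c1@1 c2@1 c3@1, authorship .
After op 3 (delete): buffer="" (len 0), cursors c1@0 c2@0 c3@0, authorship 
After op 4 (move_left): buffer="" (len 0), cursors c1@0 c2@0 c3@0, authorship 
After op 5 (move_right): buffer="" (len 0), cursors c1@0 c2@0 c3@0, authorship 
After op 6 (move_left): buffer="" (len 0), cursors c1@0 c2@0 c3@0, authorship 
After op 7 (insert('r')): buffer="rrr" (len 3), cursors c1@3 c2@3 c3@3, authorship 123
After op 8 (add_cursor(2)): buffer="rrr" (len 3), cursors c4@2 c1@3 c2@3 c3@3, authorship 123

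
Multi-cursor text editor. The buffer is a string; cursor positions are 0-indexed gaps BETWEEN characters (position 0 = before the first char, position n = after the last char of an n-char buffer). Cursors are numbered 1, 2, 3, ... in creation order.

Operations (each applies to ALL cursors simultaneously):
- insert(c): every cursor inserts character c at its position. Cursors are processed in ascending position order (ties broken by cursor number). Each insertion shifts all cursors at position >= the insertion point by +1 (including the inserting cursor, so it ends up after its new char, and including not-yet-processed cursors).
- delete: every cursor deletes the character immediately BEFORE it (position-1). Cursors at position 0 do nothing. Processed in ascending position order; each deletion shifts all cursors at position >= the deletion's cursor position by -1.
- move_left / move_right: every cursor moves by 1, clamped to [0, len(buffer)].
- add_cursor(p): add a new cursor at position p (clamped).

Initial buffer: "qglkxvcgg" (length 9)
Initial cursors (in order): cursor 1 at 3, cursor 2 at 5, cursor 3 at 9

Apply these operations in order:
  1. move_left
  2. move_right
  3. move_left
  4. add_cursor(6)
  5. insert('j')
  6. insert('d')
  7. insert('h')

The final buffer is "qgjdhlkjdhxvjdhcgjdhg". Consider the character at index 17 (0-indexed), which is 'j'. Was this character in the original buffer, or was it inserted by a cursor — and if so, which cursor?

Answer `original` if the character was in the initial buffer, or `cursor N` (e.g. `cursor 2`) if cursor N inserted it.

After op 1 (move_left): buffer="qglkxvcgg" (len 9), cursors c1@2 c2@4 c3@8, authorship .........
After op 2 (move_right): buffer="qglkxvcgg" (len 9), cursors c1@3 c2@5 c3@9, authorship .........
After op 3 (move_left): buffer="qglkxvcgg" (len 9), cursors c1@2 c2@4 c3@8, authorship .........
After op 4 (add_cursor(6)): buffer="qglkxvcgg" (len 9), cursors c1@2 c2@4 c4@6 c3@8, authorship .........
After op 5 (insert('j')): buffer="qgjlkjxvjcgjg" (len 13), cursors c1@3 c2@6 c4@9 c3@12, authorship ..1..2..4..3.
After op 6 (insert('d')): buffer="qgjdlkjdxvjdcgjdg" (len 17), cursors c1@4 c2@8 c4@12 c3@16, authorship ..11..22..44..33.
After op 7 (insert('h')): buffer="qgjdhlkjdhxvjdhcgjdhg" (len 21), cursors c1@5 c2@10 c4@15 c3@20, authorship ..111..222..444..333.
Authorship (.=original, N=cursor N): . . 1 1 1 . . 2 2 2 . . 4 4 4 . . 3 3 3 .
Index 17: author = 3

Answer: cursor 3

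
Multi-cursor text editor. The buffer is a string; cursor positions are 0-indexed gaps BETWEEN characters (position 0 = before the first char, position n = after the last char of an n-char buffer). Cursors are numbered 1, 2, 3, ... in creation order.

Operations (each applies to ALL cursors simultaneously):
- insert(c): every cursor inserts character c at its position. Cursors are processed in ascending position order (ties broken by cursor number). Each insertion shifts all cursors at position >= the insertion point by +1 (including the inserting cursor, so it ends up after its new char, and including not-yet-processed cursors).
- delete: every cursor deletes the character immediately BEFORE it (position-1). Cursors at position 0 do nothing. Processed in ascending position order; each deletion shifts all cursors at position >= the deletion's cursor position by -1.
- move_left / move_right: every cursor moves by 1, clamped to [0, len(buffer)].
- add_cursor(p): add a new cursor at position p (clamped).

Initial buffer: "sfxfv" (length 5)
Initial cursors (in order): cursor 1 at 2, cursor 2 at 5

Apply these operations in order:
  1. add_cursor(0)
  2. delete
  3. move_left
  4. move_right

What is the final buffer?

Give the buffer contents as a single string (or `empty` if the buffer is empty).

Answer: sxf

Derivation:
After op 1 (add_cursor(0)): buffer="sfxfv" (len 5), cursors c3@0 c1@2 c2@5, authorship .....
After op 2 (delete): buffer="sxf" (len 3), cursors c3@0 c1@1 c2@3, authorship ...
After op 3 (move_left): buffer="sxf" (len 3), cursors c1@0 c3@0 c2@2, authorship ...
After op 4 (move_right): buffer="sxf" (len 3), cursors c1@1 c3@1 c2@3, authorship ...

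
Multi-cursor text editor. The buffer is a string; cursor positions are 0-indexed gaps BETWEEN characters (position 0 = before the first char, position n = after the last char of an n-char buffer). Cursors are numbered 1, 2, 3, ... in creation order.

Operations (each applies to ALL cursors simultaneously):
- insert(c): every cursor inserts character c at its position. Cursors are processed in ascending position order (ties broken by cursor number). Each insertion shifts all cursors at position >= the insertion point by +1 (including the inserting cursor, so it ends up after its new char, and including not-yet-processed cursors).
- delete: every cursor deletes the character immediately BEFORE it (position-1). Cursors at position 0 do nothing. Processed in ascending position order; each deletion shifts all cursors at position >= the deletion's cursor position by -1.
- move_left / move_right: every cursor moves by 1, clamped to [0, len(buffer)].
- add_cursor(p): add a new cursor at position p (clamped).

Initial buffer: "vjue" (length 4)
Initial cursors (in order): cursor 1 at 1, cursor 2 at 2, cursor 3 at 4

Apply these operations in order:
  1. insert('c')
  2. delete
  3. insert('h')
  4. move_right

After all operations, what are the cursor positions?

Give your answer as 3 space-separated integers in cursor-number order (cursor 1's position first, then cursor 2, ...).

After op 1 (insert('c')): buffer="vcjcuec" (len 7), cursors c1@2 c2@4 c3@7, authorship .1.2..3
After op 2 (delete): buffer="vjue" (len 4), cursors c1@1 c2@2 c3@4, authorship ....
After op 3 (insert('h')): buffer="vhjhueh" (len 7), cursors c1@2 c2@4 c3@7, authorship .1.2..3
After op 4 (move_right): buffer="vhjhueh" (len 7), cursors c1@3 c2@5 c3@7, authorship .1.2..3

Answer: 3 5 7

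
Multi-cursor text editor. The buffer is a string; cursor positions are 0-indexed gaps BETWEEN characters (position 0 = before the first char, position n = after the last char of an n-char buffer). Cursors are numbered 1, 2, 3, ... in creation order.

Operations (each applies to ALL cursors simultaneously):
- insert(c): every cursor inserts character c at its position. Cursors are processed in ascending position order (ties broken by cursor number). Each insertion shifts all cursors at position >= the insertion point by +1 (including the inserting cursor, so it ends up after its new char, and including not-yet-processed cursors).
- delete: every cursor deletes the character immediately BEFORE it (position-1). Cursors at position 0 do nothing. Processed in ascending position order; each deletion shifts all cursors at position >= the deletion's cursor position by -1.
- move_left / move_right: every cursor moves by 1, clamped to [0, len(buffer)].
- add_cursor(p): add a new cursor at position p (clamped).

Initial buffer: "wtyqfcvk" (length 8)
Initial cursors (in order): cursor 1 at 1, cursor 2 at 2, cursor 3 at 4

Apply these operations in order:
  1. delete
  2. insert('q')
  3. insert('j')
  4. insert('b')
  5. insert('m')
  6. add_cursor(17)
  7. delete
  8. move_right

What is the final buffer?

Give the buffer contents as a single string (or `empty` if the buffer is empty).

After op 1 (delete): buffer="yfcvk" (len 5), cursors c1@0 c2@0 c3@1, authorship .....
After op 2 (insert('q')): buffer="qqyqfcvk" (len 8), cursors c1@2 c2@2 c3@4, authorship 12.3....
After op 3 (insert('j')): buffer="qqjjyqjfcvk" (len 11), cursors c1@4 c2@4 c3@7, authorship 1212.33....
After op 4 (insert('b')): buffer="qqjjbbyqjbfcvk" (len 14), cursors c1@6 c2@6 c3@10, authorship 121212.333....
After op 5 (insert('m')): buffer="qqjjbbmmyqjbmfcvk" (len 17), cursors c1@8 c2@8 c3@13, authorship 12121212.3333....
After op 6 (add_cursor(17)): buffer="qqjjbbmmyqjbmfcvk" (len 17), cursors c1@8 c2@8 c3@13 c4@17, authorship 12121212.3333....
After op 7 (delete): buffer="qqjjbbyqjbfcv" (len 13), cursors c1@6 c2@6 c3@10 c4@13, authorship 121212.333...
After op 8 (move_right): buffer="qqjjbbyqjbfcv" (len 13), cursors c1@7 c2@7 c3@11 c4@13, authorship 121212.333...

Answer: qqjjbbyqjbfcv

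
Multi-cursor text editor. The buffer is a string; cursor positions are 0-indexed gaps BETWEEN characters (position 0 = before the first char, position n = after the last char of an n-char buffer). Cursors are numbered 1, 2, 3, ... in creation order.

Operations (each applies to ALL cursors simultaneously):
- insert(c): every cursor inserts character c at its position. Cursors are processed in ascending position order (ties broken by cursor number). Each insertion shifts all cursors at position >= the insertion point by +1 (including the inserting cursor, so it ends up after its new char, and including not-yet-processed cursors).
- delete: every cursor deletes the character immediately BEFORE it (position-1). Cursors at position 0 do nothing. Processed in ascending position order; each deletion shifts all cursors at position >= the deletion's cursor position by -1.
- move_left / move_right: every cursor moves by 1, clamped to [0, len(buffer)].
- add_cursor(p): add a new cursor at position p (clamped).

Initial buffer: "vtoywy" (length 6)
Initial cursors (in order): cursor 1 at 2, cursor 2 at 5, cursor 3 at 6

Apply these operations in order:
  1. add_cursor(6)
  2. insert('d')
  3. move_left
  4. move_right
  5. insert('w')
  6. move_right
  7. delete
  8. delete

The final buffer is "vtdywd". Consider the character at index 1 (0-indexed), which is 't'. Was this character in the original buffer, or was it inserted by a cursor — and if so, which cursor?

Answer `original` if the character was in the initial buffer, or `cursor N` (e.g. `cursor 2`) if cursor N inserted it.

Answer: original

Derivation:
After op 1 (add_cursor(6)): buffer="vtoywy" (len 6), cursors c1@2 c2@5 c3@6 c4@6, authorship ......
After op 2 (insert('d')): buffer="vtdoywdydd" (len 10), cursors c1@3 c2@7 c3@10 c4@10, authorship ..1...2.34
After op 3 (move_left): buffer="vtdoywdydd" (len 10), cursors c1@2 c2@6 c3@9 c4@9, authorship ..1...2.34
After op 4 (move_right): buffer="vtdoywdydd" (len 10), cursors c1@3 c2@7 c3@10 c4@10, authorship ..1...2.34
After op 5 (insert('w')): buffer="vtdwoywdwyddww" (len 14), cursors c1@4 c2@9 c3@14 c4@14, authorship ..11...22.3434
After op 6 (move_right): buffer="vtdwoywdwyddww" (len 14), cursors c1@5 c2@10 c3@14 c4@14, authorship ..11...22.3434
After op 7 (delete): buffer="vtdwywdwdd" (len 10), cursors c1@4 c2@8 c3@10 c4@10, authorship ..11..2234
After op 8 (delete): buffer="vtdywd" (len 6), cursors c1@3 c2@6 c3@6 c4@6, authorship ..1..2
Authorship (.=original, N=cursor N): . . 1 . . 2
Index 1: author = original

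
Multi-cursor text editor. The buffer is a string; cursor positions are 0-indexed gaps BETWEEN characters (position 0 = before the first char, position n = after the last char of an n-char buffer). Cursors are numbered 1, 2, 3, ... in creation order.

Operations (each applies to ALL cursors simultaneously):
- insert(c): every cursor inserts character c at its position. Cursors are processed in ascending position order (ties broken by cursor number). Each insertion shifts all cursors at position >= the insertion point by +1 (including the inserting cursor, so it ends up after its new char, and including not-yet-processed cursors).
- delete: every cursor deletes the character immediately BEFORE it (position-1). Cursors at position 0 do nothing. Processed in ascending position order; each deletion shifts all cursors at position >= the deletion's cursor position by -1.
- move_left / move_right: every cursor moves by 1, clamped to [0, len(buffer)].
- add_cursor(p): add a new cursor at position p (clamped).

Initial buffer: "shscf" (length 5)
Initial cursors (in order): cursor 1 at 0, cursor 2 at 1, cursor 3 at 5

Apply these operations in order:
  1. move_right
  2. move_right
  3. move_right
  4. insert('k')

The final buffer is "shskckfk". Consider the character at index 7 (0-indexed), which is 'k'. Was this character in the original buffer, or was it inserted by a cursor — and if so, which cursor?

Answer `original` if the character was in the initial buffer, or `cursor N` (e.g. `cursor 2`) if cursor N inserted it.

After op 1 (move_right): buffer="shscf" (len 5), cursors c1@1 c2@2 c3@5, authorship .....
After op 2 (move_right): buffer="shscf" (len 5), cursors c1@2 c2@3 c3@5, authorship .....
After op 3 (move_right): buffer="shscf" (len 5), cursors c1@3 c2@4 c3@5, authorship .....
After op 4 (insert('k')): buffer="shskckfk" (len 8), cursors c1@4 c2@6 c3@8, authorship ...1.2.3
Authorship (.=original, N=cursor N): . . . 1 . 2 . 3
Index 7: author = 3

Answer: cursor 3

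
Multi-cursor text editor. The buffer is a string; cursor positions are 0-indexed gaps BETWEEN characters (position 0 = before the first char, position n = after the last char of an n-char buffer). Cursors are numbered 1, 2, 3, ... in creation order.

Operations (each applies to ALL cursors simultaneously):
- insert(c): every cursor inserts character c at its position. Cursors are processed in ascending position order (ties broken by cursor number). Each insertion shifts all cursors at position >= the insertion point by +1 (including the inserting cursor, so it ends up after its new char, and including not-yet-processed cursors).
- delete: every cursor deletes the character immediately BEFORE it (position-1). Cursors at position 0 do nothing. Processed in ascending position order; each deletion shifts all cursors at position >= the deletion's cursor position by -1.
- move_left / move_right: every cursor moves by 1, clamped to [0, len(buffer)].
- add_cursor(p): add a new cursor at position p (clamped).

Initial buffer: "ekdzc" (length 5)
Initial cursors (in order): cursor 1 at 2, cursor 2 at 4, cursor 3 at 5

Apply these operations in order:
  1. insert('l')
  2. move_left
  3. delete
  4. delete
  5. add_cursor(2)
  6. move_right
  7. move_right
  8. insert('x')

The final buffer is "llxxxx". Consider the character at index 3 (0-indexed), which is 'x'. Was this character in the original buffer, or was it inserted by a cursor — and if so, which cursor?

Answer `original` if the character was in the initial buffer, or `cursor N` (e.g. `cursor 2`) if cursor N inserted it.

After op 1 (insert('l')): buffer="ekldzlcl" (len 8), cursors c1@3 c2@6 c3@8, authorship ..1..2.3
After op 2 (move_left): buffer="ekldzlcl" (len 8), cursors c1@2 c2@5 c3@7, authorship ..1..2.3
After op 3 (delete): buffer="eldll" (len 5), cursors c1@1 c2@3 c3@4, authorship .1.23
After op 4 (delete): buffer="ll" (len 2), cursors c1@0 c2@1 c3@1, authorship 13
After op 5 (add_cursor(2)): buffer="ll" (len 2), cursors c1@0 c2@1 c3@1 c4@2, authorship 13
After op 6 (move_right): buffer="ll" (len 2), cursors c1@1 c2@2 c3@2 c4@2, authorship 13
After op 7 (move_right): buffer="ll" (len 2), cursors c1@2 c2@2 c3@2 c4@2, authorship 13
After op 8 (insert('x')): buffer="llxxxx" (len 6), cursors c1@6 c2@6 c3@6 c4@6, authorship 131234
Authorship (.=original, N=cursor N): 1 3 1 2 3 4
Index 3: author = 2

Answer: cursor 2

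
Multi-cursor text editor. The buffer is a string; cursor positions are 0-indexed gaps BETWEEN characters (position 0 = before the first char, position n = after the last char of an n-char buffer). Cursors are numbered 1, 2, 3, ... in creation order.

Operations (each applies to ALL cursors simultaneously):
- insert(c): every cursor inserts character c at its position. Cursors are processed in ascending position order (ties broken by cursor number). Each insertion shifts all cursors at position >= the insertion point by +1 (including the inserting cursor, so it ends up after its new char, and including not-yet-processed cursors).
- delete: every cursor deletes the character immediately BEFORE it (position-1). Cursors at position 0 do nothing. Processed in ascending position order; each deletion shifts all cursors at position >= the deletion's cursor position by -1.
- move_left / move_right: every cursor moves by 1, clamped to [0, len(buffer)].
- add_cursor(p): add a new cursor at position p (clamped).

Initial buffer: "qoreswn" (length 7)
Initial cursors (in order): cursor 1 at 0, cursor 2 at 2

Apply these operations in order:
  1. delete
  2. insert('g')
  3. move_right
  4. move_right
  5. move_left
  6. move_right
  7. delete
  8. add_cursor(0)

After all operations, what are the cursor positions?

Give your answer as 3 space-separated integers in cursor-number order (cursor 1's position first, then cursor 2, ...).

Answer: 2 3 0

Derivation:
After op 1 (delete): buffer="qreswn" (len 6), cursors c1@0 c2@1, authorship ......
After op 2 (insert('g')): buffer="gqgreswn" (len 8), cursors c1@1 c2@3, authorship 1.2.....
After op 3 (move_right): buffer="gqgreswn" (len 8), cursors c1@2 c2@4, authorship 1.2.....
After op 4 (move_right): buffer="gqgreswn" (len 8), cursors c1@3 c2@5, authorship 1.2.....
After op 5 (move_left): buffer="gqgreswn" (len 8), cursors c1@2 c2@4, authorship 1.2.....
After op 6 (move_right): buffer="gqgreswn" (len 8), cursors c1@3 c2@5, authorship 1.2.....
After op 7 (delete): buffer="gqrswn" (len 6), cursors c1@2 c2@3, authorship 1.....
After op 8 (add_cursor(0)): buffer="gqrswn" (len 6), cursors c3@0 c1@2 c2@3, authorship 1.....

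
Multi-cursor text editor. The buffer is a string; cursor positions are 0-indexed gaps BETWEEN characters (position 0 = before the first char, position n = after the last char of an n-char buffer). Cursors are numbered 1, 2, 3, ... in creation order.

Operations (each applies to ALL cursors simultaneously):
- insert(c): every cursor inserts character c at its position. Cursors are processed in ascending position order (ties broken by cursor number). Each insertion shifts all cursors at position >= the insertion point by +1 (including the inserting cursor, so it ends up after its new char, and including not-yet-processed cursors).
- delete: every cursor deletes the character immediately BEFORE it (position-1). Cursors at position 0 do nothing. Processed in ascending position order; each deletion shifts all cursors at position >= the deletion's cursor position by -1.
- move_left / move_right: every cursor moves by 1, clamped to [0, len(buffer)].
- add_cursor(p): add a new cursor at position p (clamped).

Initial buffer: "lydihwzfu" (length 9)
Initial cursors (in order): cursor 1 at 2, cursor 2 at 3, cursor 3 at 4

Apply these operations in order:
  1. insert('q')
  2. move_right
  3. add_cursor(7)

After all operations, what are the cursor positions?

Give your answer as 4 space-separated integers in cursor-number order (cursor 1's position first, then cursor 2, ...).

After op 1 (insert('q')): buffer="lyqdqiqhwzfu" (len 12), cursors c1@3 c2@5 c3@7, authorship ..1.2.3.....
After op 2 (move_right): buffer="lyqdqiqhwzfu" (len 12), cursors c1@4 c2@6 c3@8, authorship ..1.2.3.....
After op 3 (add_cursor(7)): buffer="lyqdqiqhwzfu" (len 12), cursors c1@4 c2@6 c4@7 c3@8, authorship ..1.2.3.....

Answer: 4 6 8 7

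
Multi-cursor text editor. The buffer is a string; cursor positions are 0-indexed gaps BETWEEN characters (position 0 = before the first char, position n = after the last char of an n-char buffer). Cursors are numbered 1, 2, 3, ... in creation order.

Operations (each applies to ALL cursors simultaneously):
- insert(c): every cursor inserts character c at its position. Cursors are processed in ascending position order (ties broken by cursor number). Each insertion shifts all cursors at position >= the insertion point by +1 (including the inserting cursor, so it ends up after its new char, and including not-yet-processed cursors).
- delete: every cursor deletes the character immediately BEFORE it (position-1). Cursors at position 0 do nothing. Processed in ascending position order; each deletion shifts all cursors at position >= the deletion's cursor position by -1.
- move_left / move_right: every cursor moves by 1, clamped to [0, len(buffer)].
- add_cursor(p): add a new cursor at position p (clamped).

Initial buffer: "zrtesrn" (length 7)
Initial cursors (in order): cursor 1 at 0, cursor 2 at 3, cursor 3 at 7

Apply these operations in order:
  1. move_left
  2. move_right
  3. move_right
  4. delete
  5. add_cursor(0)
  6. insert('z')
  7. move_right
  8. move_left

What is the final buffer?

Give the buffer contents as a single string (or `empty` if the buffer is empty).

After op 1 (move_left): buffer="zrtesrn" (len 7), cursors c1@0 c2@2 c3@6, authorship .......
After op 2 (move_right): buffer="zrtesrn" (len 7), cursors c1@1 c2@3 c3@7, authorship .......
After op 3 (move_right): buffer="zrtesrn" (len 7), cursors c1@2 c2@4 c3@7, authorship .......
After op 4 (delete): buffer="ztsr" (len 4), cursors c1@1 c2@2 c3@4, authorship ....
After op 5 (add_cursor(0)): buffer="ztsr" (len 4), cursors c4@0 c1@1 c2@2 c3@4, authorship ....
After op 6 (insert('z')): buffer="zzztzsrz" (len 8), cursors c4@1 c1@3 c2@5 c3@8, authorship 4.1.2..3
After op 7 (move_right): buffer="zzztzsrz" (len 8), cursors c4@2 c1@4 c2@6 c3@8, authorship 4.1.2..3
After op 8 (move_left): buffer="zzztzsrz" (len 8), cursors c4@1 c1@3 c2@5 c3@7, authorship 4.1.2..3

Answer: zzztzsrz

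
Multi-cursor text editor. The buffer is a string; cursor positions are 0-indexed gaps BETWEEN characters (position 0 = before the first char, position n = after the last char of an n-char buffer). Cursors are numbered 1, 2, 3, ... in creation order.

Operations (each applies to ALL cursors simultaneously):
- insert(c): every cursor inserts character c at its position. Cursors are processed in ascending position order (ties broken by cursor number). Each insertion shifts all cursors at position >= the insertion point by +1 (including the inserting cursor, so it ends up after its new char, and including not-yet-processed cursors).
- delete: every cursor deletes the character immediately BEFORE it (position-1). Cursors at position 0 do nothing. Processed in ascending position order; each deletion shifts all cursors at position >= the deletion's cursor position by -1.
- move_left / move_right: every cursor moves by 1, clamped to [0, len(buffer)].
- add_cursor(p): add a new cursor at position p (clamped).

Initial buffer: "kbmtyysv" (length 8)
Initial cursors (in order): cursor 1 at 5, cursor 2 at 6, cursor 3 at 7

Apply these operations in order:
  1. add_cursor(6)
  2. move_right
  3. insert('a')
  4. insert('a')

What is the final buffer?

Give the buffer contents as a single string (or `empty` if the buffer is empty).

After op 1 (add_cursor(6)): buffer="kbmtyysv" (len 8), cursors c1@5 c2@6 c4@6 c3@7, authorship ........
After op 2 (move_right): buffer="kbmtyysv" (len 8), cursors c1@6 c2@7 c4@7 c3@8, authorship ........
After op 3 (insert('a')): buffer="kbmtyyasaava" (len 12), cursors c1@7 c2@10 c4@10 c3@12, authorship ......1.24.3
After op 4 (insert('a')): buffer="kbmtyyaasaaaavaa" (len 16), cursors c1@8 c2@13 c4@13 c3@16, authorship ......11.2424.33

Answer: kbmtyyaasaaaavaa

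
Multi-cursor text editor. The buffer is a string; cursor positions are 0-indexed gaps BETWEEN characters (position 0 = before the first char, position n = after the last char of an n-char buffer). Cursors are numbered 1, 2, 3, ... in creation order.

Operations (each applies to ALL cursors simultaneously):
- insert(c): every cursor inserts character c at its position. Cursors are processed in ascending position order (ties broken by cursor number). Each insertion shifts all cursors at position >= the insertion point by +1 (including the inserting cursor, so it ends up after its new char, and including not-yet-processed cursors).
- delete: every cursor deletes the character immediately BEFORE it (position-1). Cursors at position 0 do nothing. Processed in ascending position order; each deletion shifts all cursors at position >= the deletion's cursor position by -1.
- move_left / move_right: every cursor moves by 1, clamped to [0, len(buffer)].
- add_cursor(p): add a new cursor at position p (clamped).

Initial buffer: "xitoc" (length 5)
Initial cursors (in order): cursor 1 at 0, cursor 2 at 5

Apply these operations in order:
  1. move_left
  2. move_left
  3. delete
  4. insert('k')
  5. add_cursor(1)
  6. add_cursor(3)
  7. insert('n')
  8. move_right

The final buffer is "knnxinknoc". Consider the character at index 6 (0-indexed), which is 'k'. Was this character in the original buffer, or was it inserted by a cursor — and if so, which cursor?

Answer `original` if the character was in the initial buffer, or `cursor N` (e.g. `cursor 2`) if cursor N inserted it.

After op 1 (move_left): buffer="xitoc" (len 5), cursors c1@0 c2@4, authorship .....
After op 2 (move_left): buffer="xitoc" (len 5), cursors c1@0 c2@3, authorship .....
After op 3 (delete): buffer="xioc" (len 4), cursors c1@0 c2@2, authorship ....
After op 4 (insert('k')): buffer="kxikoc" (len 6), cursors c1@1 c2@4, authorship 1..2..
After op 5 (add_cursor(1)): buffer="kxikoc" (len 6), cursors c1@1 c3@1 c2@4, authorship 1..2..
After op 6 (add_cursor(3)): buffer="kxikoc" (len 6), cursors c1@1 c3@1 c4@3 c2@4, authorship 1..2..
After op 7 (insert('n')): buffer="knnxinknoc" (len 10), cursors c1@3 c3@3 c4@6 c2@8, authorship 113..422..
After op 8 (move_right): buffer="knnxinknoc" (len 10), cursors c1@4 c3@4 c4@7 c2@9, authorship 113..422..
Authorship (.=original, N=cursor N): 1 1 3 . . 4 2 2 . .
Index 6: author = 2

Answer: cursor 2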